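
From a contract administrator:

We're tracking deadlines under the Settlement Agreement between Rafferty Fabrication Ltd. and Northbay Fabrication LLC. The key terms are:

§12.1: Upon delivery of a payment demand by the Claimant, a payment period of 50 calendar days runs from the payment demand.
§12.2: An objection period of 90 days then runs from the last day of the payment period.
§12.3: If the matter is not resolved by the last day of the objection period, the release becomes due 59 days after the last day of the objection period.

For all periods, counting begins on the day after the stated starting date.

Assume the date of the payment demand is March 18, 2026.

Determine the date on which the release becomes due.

October 3, 2026

Adding 50 calendar days to March 18, 2026 gives May 7, 2026, which is the last day of the payment period.
Adding 90 calendar days to May 7, 2026 gives August 5, 2026, which is the last day of the objection period.
The date on which the release becomes due: August 5, 2026 + 59 days = October 3, 2026.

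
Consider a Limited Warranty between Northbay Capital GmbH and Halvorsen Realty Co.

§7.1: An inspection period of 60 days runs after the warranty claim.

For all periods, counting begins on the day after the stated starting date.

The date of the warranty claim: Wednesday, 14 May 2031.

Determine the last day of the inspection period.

13 July 2031

The last day of the inspection period: 60 calendar days after 14 May 2031 is 13 July 2031.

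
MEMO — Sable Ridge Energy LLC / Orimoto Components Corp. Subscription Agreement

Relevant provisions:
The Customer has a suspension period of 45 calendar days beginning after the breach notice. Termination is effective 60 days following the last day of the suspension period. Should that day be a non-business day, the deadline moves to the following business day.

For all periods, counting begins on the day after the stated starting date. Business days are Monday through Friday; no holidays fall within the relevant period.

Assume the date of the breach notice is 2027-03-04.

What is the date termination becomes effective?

The last day of the suspension period: 2027-03-04 + 45 days = 2027-04-18.
Adding 60 calendar days to 2027-04-18 gives 2027-06-17, which is the date termination becomes effective. 2027-06-17 is a Thursday, so no roll-forward applies.

2027-06-17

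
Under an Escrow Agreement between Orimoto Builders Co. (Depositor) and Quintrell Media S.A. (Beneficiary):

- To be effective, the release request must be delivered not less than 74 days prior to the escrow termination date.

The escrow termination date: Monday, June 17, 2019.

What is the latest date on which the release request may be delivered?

June 17, 2019 minus 74 days is April 4, 2019.

April 4, 2019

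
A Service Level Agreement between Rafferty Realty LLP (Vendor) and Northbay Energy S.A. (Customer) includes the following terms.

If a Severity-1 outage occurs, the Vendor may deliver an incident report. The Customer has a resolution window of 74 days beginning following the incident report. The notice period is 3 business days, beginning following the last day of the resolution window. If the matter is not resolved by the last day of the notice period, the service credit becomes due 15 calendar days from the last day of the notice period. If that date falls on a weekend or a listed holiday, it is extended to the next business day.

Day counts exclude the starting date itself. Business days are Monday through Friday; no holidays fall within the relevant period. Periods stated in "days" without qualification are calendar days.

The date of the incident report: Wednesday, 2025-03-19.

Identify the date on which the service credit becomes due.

The last day of the resolution window: 2025-03-19 + 74 days = 2025-06-01.
From Sunday, 2025-06-01, 3 business days (Jun 2, Jun 3, Jun 4, skipping weekends) brings us to Wednesday, 2025-06-04, which is the last day of the notice period.
The date on which the service credit becomes due: 15 calendar days after 2025-06-04 is 2025-06-19. 2025-06-19 is a Thursday, so no roll-forward applies.

2025-06-19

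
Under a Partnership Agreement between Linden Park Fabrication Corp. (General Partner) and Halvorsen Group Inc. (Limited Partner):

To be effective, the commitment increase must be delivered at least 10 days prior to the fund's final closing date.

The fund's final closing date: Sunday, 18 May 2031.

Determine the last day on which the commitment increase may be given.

8 May 2031

18 May 2031 minus 10 days is 8 May 2031.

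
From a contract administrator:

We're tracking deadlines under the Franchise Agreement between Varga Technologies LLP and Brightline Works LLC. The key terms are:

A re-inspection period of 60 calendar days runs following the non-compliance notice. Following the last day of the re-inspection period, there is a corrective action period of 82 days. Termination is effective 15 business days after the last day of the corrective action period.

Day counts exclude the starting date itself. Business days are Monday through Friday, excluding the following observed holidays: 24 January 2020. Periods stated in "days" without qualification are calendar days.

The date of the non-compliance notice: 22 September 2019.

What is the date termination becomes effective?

3 March 2020

The last day of the re-inspection period: 60 calendar days after 22 September 2019 is 21 November 2019.
Adding 82 calendar days to 21 November 2019 gives 11 February 2020, which is the last day of the corrective action period.
The date termination becomes effective: counting 15 business days from Tuesday, 11 February 2020 (Feb 12, Feb 13, Feb 14, Feb 17, …, Feb 28, Mar 2, Mar 3, skipping weekends) reaches Tuesday, 3 March 2020.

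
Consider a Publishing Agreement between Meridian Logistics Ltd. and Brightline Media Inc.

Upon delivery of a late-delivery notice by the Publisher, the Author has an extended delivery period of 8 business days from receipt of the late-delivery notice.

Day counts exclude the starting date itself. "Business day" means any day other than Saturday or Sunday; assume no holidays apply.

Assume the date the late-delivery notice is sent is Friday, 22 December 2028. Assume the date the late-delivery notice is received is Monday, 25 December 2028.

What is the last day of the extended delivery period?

4 January 2029

The last day of the extended delivery period: 8 business days after Monday, 25 December 2028, skipping weekends — Dec 26, Dec 27, Dec 28, Dec 29, Jan 1, Jan 2, Jan 3, Jan 4 — lands on Thursday, 4 January 2029.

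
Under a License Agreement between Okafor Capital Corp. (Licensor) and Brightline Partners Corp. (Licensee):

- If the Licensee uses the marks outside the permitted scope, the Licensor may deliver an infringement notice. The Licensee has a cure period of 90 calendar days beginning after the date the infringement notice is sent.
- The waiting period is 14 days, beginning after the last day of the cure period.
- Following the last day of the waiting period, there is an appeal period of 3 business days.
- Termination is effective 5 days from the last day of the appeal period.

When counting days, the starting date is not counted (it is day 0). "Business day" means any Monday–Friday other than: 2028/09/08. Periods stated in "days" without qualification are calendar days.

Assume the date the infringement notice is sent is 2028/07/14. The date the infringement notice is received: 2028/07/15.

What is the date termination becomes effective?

Adding 90 calendar days to 2028/07/14 gives 2028/10/12, which is the last day of the cure period.
The last day of the waiting period: 14 calendar days after 2028/10/12 is 2028/10/26.
The last day of the appeal period: 3 business days after Thursday, 2028/10/26, skipping weekends — Oct 27, Oct 30, Oct 31 — lands on Tuesday, 2028/10/31.
Adding 5 calendar days to 2028/10/31 gives 2028/11/05, which is the date termination becomes effective.

2028/11/05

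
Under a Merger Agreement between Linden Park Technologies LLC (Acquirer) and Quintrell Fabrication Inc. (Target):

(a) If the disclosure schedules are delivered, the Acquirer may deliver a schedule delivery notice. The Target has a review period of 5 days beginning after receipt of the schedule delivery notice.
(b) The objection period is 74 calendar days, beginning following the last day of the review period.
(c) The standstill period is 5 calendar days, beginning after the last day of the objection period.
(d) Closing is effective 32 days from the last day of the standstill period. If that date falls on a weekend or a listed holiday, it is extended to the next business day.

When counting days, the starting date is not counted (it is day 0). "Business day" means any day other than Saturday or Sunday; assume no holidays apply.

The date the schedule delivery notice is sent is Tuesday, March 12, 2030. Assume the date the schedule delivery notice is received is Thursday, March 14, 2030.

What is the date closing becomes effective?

Adding 5 calendar days to March 14, 2030 gives March 19, 2030, which is the last day of the review period.
The last day of the objection period: March 19, 2030 + 74 days = June 1, 2030.
The last day of the standstill period: 5 calendar days after June 1, 2030 is June 6, 2030.
The date closing becomes effective: June 6, 2030 + 32 days = July 8, 2030. July 8, 2030 is a Monday, so no roll-forward applies.

July 8, 2030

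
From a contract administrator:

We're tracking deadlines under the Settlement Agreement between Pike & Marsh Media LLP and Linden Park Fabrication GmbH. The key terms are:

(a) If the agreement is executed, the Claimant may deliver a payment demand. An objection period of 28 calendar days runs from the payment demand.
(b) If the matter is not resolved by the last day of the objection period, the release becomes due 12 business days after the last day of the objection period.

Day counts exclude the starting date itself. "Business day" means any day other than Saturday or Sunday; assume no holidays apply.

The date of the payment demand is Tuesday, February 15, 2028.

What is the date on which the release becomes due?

March 30, 2028

The last day of the objection period: 28 calendar days after February 15, 2028 is March 14, 2028.
The date on which the release becomes due: counting 12 business days from Tuesday, March 14, 2028 (Mar 15, Mar 16, Mar 17, Mar 20, …, Mar 28, Mar 29, Mar 30, skipping weekends) reaches Thursday, March 30, 2028.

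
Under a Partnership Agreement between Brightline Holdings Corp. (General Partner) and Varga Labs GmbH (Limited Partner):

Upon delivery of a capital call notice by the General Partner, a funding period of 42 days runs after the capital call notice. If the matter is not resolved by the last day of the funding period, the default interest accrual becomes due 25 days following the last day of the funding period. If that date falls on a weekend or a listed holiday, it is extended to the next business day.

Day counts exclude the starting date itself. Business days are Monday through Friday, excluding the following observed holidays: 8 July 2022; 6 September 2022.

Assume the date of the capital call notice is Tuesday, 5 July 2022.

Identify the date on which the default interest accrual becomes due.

12 September 2022

The last day of the funding period: 42 calendar days after 5 July 2022 is 16 August 2022.
The date on which the default interest accrual becomes due: 25 calendar days after 16 August 2022 is 10 September 2022. That falls on a Saturday, so it rolls to the next business day, Monday, 12 September 2022.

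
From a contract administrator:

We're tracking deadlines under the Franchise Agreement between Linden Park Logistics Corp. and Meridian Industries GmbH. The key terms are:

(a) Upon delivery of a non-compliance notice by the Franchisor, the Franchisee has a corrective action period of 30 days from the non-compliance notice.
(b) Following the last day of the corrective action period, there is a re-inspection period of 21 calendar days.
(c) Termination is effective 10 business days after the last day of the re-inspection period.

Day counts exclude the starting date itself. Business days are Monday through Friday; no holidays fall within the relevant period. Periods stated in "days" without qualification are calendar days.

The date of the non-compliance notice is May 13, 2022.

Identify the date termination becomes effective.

The last day of the corrective action period: May 13, 2022 + 30 days = Jun 12, 2022.
The last day of the re-inspection period: Jun 12, 2022 + 21 days = Jul 3, 2022.
The date termination becomes effective: counting 10 business days from Sunday, Jul 3, 2022 (Jul 4, Jul 5, Jul 6, Jul 7, Jul 8, Jul 11, Jul 12, Jul 13, Jul 14, Jul 15, skipping weekends) reaches Friday, Jul 15, 2022.

Jul 15, 2022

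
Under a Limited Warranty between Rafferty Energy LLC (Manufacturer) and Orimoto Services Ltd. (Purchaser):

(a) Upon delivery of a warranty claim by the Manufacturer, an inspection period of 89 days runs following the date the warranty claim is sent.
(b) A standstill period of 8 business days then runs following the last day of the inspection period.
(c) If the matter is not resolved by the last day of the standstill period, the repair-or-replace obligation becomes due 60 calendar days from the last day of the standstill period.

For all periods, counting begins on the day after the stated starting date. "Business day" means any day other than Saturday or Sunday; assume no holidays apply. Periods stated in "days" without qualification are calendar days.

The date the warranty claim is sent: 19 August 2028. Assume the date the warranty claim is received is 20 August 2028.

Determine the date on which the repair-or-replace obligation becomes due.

27 January 2029

Adding 89 calendar days to 19 August 2028 gives 16 November 2028, which is the last day of the inspection period.
The last day of the standstill period: 8 business days after Thursday, 16 November 2028, skipping weekends — Nov 17, Nov 20, Nov 21, Nov 22, Nov 23, Nov 24, Nov 27, Nov 28 — lands on Tuesday, 28 November 2028.
Adding 60 calendar days to 28 November 2028 gives 27 January 2029, which is the date on which the repair-or-replace obligation becomes due.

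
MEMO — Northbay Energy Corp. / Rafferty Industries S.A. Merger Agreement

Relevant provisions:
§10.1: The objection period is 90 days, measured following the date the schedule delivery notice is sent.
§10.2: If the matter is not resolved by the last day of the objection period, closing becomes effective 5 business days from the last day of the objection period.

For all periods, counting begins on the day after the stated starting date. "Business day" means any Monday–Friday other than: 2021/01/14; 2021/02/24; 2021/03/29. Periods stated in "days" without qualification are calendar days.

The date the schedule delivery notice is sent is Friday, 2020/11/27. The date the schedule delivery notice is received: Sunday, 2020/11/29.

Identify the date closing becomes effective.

2021/03/04

The last day of the objection period: 2020/11/27 + 90 days = 2021/02/25.
The date closing becomes effective: counting 5 business days from Thursday, 2021/02/25 (Feb 26, Mar 1, Mar 2, Mar 3, Mar 4, skipping weekends) reaches Thursday, 2021/03/04.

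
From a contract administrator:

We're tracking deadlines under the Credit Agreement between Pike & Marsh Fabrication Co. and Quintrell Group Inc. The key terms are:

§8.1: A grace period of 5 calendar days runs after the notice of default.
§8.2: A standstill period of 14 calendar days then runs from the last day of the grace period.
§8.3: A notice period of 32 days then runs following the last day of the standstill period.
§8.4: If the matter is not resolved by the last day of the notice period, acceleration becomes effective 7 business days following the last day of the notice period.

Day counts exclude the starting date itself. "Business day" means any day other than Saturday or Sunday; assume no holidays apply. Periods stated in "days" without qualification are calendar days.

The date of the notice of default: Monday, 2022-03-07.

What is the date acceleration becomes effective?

The last day of the grace period: 2022-03-07 + 5 days = 2022-03-12.
The last day of the standstill period: 14 calendar days after 2022-03-12 is 2022-03-26.
Adding 32 calendar days to 2022-03-26 gives 2022-04-27, which is the last day of the notice period.
The date acceleration becomes effective: counting 7 business days from Wednesday, 2022-04-27 (Apr 28, Apr 29, May 2, May 3, May 4, May 5, May 6, skipping weekends) reaches Friday, 2022-05-06.

2022-05-06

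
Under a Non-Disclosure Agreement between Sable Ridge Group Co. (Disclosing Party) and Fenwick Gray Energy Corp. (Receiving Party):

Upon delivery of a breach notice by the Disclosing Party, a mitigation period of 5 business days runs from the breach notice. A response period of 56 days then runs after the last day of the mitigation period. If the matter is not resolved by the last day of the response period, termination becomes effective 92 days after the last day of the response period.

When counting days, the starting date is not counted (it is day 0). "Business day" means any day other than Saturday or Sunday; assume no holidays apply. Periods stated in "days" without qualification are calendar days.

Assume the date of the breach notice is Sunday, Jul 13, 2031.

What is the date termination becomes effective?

Dec 13, 2031

From Sunday, Jul 13, 2031, 5 business days (Jul 14, Jul 15, Jul 16, Jul 17, Jul 18, skipping weekends) brings us to Friday, Jul 18, 2031, which is the last day of the mitigation period.
The last day of the response period: Jul 18, 2031 + 56 days = Sep 12, 2031.
Adding 92 calendar days to Sep 12, 2031 gives Dec 13, 2031, which is the date termination becomes effective.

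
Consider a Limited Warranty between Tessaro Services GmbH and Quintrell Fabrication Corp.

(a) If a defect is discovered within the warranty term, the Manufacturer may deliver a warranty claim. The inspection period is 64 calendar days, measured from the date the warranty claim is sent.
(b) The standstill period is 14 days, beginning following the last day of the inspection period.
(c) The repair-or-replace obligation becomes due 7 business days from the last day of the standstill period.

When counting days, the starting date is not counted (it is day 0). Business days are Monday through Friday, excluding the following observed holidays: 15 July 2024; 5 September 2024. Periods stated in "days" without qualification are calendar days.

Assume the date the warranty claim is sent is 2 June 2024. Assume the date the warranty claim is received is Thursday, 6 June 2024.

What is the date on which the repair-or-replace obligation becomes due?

28 August 2024

The last day of the inspection period: 2 June 2024 + 64 days = 5 August 2024.
The last day of the standstill period: 5 August 2024 + 14 days = 19 August 2024.
From Monday, 19 August 2024, 7 business days (Aug 20, Aug 21, Aug 22, Aug 23, Aug 26, Aug 27, Aug 28, skipping weekends) brings us to Wednesday, 28 August 2024, which is the date on which the repair-or-replace obligation becomes due.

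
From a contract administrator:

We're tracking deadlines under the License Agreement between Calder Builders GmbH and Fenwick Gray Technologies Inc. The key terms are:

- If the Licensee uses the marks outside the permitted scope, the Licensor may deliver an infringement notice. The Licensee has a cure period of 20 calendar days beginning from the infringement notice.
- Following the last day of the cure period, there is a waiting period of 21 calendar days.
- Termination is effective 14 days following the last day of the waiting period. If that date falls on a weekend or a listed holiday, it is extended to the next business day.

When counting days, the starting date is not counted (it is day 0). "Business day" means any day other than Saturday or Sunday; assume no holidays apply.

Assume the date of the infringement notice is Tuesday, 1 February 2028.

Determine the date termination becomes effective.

27 March 2028

Adding 20 calendar days to 1 February 2028 gives 21 February 2028, which is the last day of the cure period.
The last day of the waiting period: 21 calendar days after 21 February 2028 is 13 March 2028.
Adding 14 calendar days to 13 March 2028 gives 27 March 2028, which is the date termination becomes effective. 27 March 2028 is a Monday, so no roll-forward applies.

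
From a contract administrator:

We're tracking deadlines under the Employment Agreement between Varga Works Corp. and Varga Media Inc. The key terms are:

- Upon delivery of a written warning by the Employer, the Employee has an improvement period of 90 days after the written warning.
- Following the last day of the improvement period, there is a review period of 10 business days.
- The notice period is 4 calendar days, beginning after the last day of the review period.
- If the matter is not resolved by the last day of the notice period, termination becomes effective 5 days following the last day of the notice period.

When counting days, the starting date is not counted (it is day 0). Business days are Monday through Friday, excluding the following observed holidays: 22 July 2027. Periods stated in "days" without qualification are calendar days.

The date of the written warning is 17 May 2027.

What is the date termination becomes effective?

5 September 2027

The last day of the improvement period: 17 May 2027 + 90 days = 15 August 2027.
The last day of the review period: 10 business days after Sunday, 15 August 2027, skipping weekends — Aug 16, Aug 17, Aug 18, Aug 19, Aug 20, Aug 23, Aug 24, Aug 25, Aug 26, Aug 27 — lands on Friday, 27 August 2027.
The last day of the notice period: 4 calendar days after 27 August 2027 is 31 August 2027.
The date termination becomes effective: 5 calendar days after 31 August 2027 is 5 September 2027.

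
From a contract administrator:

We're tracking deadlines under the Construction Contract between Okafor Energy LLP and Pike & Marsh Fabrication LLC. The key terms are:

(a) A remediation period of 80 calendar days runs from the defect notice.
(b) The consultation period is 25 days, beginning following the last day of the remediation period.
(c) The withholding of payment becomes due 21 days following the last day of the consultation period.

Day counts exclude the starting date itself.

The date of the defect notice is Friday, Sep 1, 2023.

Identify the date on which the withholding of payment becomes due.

The last day of the remediation period: Sep 1, 2023 + 80 days = Nov 20, 2023.
The last day of the consultation period: Nov 20, 2023 + 25 days = Dec 15, 2023.
The date on which the withholding of payment becomes due: 21 calendar days after Dec 15, 2023 is Jan 5, 2024.

Jan 5, 2024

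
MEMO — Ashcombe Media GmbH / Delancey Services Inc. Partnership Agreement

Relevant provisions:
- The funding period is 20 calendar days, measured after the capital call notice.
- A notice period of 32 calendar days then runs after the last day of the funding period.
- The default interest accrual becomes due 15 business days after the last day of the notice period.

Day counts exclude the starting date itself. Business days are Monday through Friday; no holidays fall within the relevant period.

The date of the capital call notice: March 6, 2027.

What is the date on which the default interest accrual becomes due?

May 18, 2027

The last day of the funding period: 20 calendar days after March 6, 2027 is March 26, 2027.
The last day of the notice period: March 26, 2027 + 32 days = April 27, 2027.
The date on which the default interest accrual becomes due: 15 business days after Tuesday, April 27, 2027, skipping weekends — Apr 28, Apr 29, Apr 30, May 3, …, May 14, May 17, May 18 — lands on Tuesday, May 18, 2027.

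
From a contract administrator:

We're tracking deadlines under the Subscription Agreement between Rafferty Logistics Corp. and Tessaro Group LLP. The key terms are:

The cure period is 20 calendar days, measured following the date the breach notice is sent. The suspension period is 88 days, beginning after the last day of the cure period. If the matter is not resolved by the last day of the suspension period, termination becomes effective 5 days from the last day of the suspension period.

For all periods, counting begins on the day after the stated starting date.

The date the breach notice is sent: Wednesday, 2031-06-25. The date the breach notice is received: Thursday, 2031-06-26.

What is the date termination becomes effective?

The last day of the cure period: 20 calendar days after 2031-06-25 is 2031-07-15.
Adding 88 calendar days to 2031-07-15 gives 2031-10-11, which is the last day of the suspension period.
The date termination becomes effective: 5 calendar days after 2031-10-11 is 2031-10-16.

2031-10-16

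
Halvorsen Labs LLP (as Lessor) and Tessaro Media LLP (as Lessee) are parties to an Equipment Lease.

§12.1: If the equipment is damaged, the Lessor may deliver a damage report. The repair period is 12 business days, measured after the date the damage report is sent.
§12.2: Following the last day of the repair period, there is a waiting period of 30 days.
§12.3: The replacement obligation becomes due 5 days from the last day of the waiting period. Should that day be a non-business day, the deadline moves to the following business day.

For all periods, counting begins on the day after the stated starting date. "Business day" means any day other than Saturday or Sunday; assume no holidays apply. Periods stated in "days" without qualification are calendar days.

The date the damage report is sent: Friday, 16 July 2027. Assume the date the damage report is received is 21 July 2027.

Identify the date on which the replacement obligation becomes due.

7 September 2027

From Friday, 16 July 2027, 12 business days (Jul 19, Jul 20, Jul 21, Jul 22, …, Jul 30, Aug 2, Aug 3, skipping weekends) brings us to Tuesday, 3 August 2027, which is the last day of the repair period.
The last day of the waiting period: 30 calendar days after 3 August 2027 is 2 September 2027.
The date on which the replacement obligation becomes due: 5 calendar days after 2 September 2027 is 7 September 2027. 7 September 2027 is a Tuesday, so no roll-forward applies.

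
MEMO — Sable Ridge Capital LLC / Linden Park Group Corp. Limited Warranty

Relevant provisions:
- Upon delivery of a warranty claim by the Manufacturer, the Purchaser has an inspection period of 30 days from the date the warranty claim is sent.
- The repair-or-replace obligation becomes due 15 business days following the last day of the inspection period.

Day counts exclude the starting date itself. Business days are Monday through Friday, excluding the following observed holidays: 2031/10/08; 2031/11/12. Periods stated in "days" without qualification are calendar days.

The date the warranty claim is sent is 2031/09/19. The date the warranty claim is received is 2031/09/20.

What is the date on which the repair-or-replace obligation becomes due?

Adding 30 calendar days to 2031/09/19 gives 2031/10/19, which is the last day of the inspection period.
From Sunday, 2031/10/19, 15 business days (Oct 20, Oct 21, Oct 22, Oct 23, …, Nov 5, Nov 6, Nov 7, skipping weekends) brings us to Friday, 2031/11/07, which is the date on which the repair-or-replace obligation becomes due.

2031/11/07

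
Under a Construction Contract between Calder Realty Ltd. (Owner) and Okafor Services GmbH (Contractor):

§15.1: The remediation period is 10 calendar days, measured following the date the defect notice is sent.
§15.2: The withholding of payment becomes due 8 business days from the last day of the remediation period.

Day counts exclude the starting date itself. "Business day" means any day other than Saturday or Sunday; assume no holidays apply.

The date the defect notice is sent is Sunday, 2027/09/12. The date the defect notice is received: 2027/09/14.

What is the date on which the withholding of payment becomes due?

Adding 10 calendar days to 2027/09/12 gives 2027/09/22, which is the last day of the remediation period.
The date on which the withholding of payment becomes due: 8 business days after Wednesday, 2027/09/22, skipping weekends — Sep 23, Sep 24, Sep 27, Sep 28, Sep 29, Sep 30, Oct 1, Oct 4 — lands on Monday, 2027/10/04.

2027/10/04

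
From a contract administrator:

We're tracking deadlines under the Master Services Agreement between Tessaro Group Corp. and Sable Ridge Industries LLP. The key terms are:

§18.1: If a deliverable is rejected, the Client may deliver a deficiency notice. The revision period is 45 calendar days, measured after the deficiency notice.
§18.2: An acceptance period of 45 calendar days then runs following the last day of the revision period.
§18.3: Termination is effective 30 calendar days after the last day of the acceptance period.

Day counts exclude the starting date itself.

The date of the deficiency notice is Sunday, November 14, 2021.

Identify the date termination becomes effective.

The last day of the revision period: November 14, 2021 + 45 days = December 29, 2021.
The last day of the acceptance period: December 29, 2021 + 45 days = February 12, 2022.
Adding 30 calendar days to February 12, 2022 gives March 14, 2022, which is the date termination becomes effective.

March 14, 2022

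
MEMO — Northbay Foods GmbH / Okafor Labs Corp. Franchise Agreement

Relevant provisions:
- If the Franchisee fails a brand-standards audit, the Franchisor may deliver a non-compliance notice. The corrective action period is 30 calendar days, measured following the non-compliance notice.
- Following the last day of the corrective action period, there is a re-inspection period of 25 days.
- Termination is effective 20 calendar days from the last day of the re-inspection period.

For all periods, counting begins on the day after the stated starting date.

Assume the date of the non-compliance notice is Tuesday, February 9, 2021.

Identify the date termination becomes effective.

The last day of the corrective action period: 30 calendar days after February 9, 2021 is March 11, 2021.
The last day of the re-inspection period: 25 calendar days after March 11, 2021 is April 5, 2021.
The date termination becomes effective: 20 calendar days after April 5, 2021 is April 25, 2021.

April 25, 2021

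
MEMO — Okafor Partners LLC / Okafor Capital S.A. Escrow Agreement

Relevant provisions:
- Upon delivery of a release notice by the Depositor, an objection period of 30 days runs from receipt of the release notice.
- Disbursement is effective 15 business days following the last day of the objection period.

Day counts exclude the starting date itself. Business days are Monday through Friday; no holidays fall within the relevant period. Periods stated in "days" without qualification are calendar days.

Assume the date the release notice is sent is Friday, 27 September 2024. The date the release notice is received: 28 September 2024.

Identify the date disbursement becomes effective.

18 November 2024

Adding 30 calendar days to 28 September 2024 gives 28 October 2024, which is the last day of the objection period.
The date disbursement becomes effective: counting 15 business days from Monday, 28 October 2024 (Oct 29, Oct 30, Oct 31, Nov 1, …, Nov 14, Nov 15, Nov 18, skipping weekends) reaches Monday, 18 November 2024.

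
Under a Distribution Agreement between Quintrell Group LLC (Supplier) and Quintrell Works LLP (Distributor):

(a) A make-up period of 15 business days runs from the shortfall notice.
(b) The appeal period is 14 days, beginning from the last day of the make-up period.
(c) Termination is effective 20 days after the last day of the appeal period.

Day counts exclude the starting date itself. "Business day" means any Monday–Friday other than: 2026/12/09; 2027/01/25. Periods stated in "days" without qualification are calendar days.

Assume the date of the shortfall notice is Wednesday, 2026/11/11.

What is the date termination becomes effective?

From Wednesday, 2026/11/11, 15 business days (Nov 12, Nov 13, Nov 16, Nov 17, …, Nov 30, Dec 1, Dec 2, skipping weekends) brings us to Wednesday, 2026/12/02, which is the last day of the make-up period.
Adding 14 calendar days to 2026/12/02 gives 2026/12/16, which is the last day of the appeal period.
Adding 20 calendar days to 2026/12/16 gives 2027/01/05, which is the date termination becomes effective.

2027/01/05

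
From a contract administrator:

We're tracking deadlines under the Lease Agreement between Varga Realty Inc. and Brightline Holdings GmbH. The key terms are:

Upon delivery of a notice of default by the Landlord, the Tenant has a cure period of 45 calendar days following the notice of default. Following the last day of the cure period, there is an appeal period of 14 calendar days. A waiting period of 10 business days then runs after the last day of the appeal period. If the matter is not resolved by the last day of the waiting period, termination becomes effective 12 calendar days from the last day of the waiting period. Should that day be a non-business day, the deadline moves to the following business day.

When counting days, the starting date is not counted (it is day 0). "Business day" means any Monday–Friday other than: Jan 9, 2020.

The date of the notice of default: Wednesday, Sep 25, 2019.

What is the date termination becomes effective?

Adding 45 calendar days to Sep 25, 2019 gives Nov 9, 2019, which is the last day of the cure period.
Adding 14 calendar days to Nov 9, 2019 gives Nov 23, 2019, which is the last day of the appeal period.
The last day of the waiting period: 10 business days after Saturday, Nov 23, 2019, skipping weekends — Nov 25, Nov 26, Nov 27, Nov 28, Nov 29, Dec 2, Dec 3, Dec 4, Dec 5, Dec 6 — lands on Friday, Dec 6, 2019.
The date termination becomes effective: Dec 6, 2019 + 12 days = Dec 18, 2019. Dec 18, 2019 is a Wednesday and is not a listed holiday, so no roll-forward applies.

Dec 18, 2019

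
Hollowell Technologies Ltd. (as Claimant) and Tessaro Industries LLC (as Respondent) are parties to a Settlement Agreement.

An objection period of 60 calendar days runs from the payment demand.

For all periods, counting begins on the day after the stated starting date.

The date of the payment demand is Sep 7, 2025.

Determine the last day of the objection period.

The last day of the objection period: 60 calendar days after Sep 7, 2025 is Nov 6, 2025.

Nov 6, 2025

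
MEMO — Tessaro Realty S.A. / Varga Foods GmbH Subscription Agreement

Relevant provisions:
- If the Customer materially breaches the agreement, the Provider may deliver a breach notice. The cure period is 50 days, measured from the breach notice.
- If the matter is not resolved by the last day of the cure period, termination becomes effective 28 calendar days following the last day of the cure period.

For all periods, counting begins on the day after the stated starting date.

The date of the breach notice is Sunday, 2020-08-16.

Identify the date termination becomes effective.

2020-11-02

Adding 50 calendar days to 2020-08-16 gives 2020-10-05, which is the last day of the cure period.
Adding 28 calendar days to 2020-10-05 gives 2020-11-02, which is the date termination becomes effective.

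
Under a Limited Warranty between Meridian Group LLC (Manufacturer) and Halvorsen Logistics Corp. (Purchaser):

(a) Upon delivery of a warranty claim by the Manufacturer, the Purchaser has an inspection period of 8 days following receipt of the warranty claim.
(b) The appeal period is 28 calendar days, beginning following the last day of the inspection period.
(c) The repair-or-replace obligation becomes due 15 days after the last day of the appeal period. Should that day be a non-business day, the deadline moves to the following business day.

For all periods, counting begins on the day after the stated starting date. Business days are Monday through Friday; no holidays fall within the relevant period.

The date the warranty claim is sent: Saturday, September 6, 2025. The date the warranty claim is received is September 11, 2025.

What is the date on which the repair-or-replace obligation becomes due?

November 3, 2025

Adding 8 calendar days to September 11, 2025 gives September 19, 2025, which is the last day of the inspection period.
Adding 28 calendar days to September 19, 2025 gives October 17, 2025, which is the last day of the appeal period.
The date on which the repair-or-replace obligation becomes due: October 17, 2025 + 15 days = November 1, 2025. That falls on a Saturday, so it rolls to the next business day, Monday, November 3, 2025.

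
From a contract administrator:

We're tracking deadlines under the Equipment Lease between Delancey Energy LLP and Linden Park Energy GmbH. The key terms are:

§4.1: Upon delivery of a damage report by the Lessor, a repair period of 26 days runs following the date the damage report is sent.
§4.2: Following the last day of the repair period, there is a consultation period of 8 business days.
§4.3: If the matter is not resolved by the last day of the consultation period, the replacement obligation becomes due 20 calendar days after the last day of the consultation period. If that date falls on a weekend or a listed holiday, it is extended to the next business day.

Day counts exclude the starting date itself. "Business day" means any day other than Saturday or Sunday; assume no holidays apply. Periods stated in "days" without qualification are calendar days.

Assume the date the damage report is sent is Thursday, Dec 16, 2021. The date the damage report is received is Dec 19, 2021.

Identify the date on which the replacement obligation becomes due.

The last day of the repair period: 26 calendar days after Dec 16, 2021 is Jan 11, 2022.
From Tuesday, Jan 11, 2022, 8 business days (Jan 12, Jan 13, Jan 14, Jan 17, Jan 18, Jan 19, Jan 20, Jan 21, skipping weekends) brings us to Friday, Jan 21, 2022, which is the last day of the consultation period.
The date on which the replacement obligation becomes due: 20 calendar days after Jan 21, 2022 is Feb 10, 2022. Feb 10, 2022 is a Thursday, so no roll-forward applies.

Feb 10, 2022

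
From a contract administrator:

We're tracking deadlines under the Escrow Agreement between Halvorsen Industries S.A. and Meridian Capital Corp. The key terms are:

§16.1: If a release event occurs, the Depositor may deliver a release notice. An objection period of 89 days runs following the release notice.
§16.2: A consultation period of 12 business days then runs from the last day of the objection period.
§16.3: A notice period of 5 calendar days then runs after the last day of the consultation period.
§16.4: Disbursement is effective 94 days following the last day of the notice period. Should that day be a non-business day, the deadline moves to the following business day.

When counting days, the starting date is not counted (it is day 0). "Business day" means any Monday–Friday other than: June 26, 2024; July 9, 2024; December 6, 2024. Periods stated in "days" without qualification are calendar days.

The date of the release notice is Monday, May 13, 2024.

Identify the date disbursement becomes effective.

The last day of the objection period: May 13, 2024 + 89 days = August 10, 2024.
The last day of the consultation period: counting 12 business days from Saturday, August 10, 2024 (Aug 12, Aug 13, Aug 14, Aug 15, …, Aug 23, Aug 26, Aug 27, skipping weekends) reaches Tuesday, August 27, 2024.
The last day of the notice period: 5 calendar days after August 27, 2024 is September 1, 2024.
Adding 94 calendar days to September 1, 2024 gives December 4, 2024, which is the date disbursement becomes effective. December 4, 2024 is a Wednesday and is not a listed holiday, so no roll-forward applies.

December 4, 2024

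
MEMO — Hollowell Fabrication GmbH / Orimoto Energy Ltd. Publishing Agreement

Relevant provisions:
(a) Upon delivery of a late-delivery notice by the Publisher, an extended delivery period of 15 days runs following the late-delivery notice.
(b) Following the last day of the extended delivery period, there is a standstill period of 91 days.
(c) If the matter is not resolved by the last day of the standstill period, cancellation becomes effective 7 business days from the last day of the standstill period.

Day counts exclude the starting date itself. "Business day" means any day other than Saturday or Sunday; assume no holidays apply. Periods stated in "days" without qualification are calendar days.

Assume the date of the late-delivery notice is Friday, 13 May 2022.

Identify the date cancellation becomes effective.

6 September 2022

Adding 15 calendar days to 13 May 2022 gives 28 May 2022, which is the last day of the extended delivery period.
Adding 91 calendar days to 28 May 2022 gives 27 August 2022, which is the last day of the standstill period.
From Saturday, 27 August 2022, 7 business days (Aug 29, Aug 30, Aug 31, Sep 1, Sep 2, Sep 5, Sep 6, skipping weekends) brings us to Tuesday, 6 September 2022, which is the date cancellation becomes effective.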